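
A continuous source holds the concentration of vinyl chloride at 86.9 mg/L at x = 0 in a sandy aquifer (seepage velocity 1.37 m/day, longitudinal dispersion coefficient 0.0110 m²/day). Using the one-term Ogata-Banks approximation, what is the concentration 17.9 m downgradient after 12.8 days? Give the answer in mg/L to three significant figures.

For a continuous step input, C/C₀ ≈ ½·erfc((x−vt)/(2√(Dt))).
vt = 1.37 × 12.8 = 17.536 m and 2√(Dt) = 2√(0.0110 × 12.8) = 0.7505 m.
Argument (x−vt)/(2√(Dt)) = (17.9 − 17.536)/0.7505 = 0.4850; ½·erfc(0.4850) = 0.2464.
C = 86.9 × 0.2464 = 21.4 mg/L.

21.4 mg/L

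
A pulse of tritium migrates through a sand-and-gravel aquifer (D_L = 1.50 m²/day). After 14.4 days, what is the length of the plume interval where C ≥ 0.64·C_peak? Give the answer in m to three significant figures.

The plume is Gaussian with σ = √(2Dt) = √(2 × 1.50 × 14.4) = 6.573 m.
C/C_peak = exp(−Δx²/(2σ²)) = 0.64 ⇒ Δx = σ·√(−2 ln 0.64) = 6.573 × 0.9448 = 6.210 m.
Width = 2Δx = 12.4 m.

12.4 m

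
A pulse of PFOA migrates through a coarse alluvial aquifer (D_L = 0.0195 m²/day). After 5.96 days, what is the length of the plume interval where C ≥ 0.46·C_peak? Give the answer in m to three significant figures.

The plume is Gaussian with σ = √(2Dt) = √(2 × 0.0195 × 5.96) = 0.4821 m.
C/C_peak = exp(−Δx²/(2σ²)) = 0.46 ⇒ Δx = σ·√(−2 ln 0.46) = 0.4821 × 1.246 = 0.6007 m.
Width = 2Δx = 1.20 m.

1.20 m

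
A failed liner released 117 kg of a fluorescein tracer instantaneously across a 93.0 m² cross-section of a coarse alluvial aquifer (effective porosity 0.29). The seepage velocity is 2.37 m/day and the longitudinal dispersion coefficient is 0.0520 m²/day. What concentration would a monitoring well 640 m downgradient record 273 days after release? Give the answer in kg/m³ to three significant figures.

0.137 kg/m³

For an instantaneous plane source, C(x,t) = M/(n_e·A·√(4πDt)) · exp(−(x−vt)²/(4Dt)), with n_e·A the pore (flow) area.
Plume center vt = 2.37 × 273 = 647.01 m, so the well at 640 m is 7.01 m upgradient of the peak.
√(4πDt) = 13.36 m, giving peak height M/(n_e·A·√(4πDt)) = 117/(0.29 × 93.0 × 13.36) = 0.3247 kg/m³.
(x−vt)²/(4Dt) = (-7.01)²/(4 × 0.0520 × 273) = 0.8654; exp(−0.8654) = 0.4209.
C = 0.3247 × 0.4209 = 0.137 kg/m³.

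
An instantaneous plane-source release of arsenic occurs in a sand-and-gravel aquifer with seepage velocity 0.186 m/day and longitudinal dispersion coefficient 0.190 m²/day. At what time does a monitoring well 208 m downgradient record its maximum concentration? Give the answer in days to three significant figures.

For the 1D instantaneous-source solution, setting ∂C/∂t = 0 at fixed x gives v²t² + 2Dt − x² = 0, so t = (√(D² + v²x²) − D)/v².
√(D² + v²x²) = √(0.190² + 0.186² × 208²) = 38.69; v² = 0.034596.
t = (38.69 − 0.190)/0.034596 = 1110 days (vs. the pure-advection estimate x/v = 1120 d).

1110 days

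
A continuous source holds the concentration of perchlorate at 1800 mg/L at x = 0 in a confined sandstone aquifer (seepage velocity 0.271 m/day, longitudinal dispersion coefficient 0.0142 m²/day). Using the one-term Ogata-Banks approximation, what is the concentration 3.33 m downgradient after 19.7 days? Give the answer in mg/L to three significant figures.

1790 mg/L

For a continuous step input, C/C₀ ≈ ½·erfc((x−vt)/(2√(Dt))).
vt = 0.271 × 19.7 = 5.3387 m and 2√(Dt) = 2√(0.0142 × 19.7) = 1.058 m.
Argument (x−vt)/(2√(Dt)) = (3.33 − 5.3387)/1.058 = -1.899; ½·erfc(-1.899) = 0.9964.
C = 1800 × 0.9964 = 1790 mg/L.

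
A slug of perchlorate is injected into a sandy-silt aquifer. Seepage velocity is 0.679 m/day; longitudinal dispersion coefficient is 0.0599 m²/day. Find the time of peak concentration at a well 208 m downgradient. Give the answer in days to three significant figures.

For the 1D instantaneous-source solution, setting ∂C/∂t = 0 at fixed x gives v²t² + 2Dt − x² = 0, so t = (√(D² + v²x²) − D)/v².
√(D² + v²x²) = √(0.0599² + 0.679² × 208²) = 141.2; v² = 0.461041.
t = (141.2 − 0.0599)/0.461041 = 306 days (vs. the pure-advection estimate x/v = 306 d).

306 days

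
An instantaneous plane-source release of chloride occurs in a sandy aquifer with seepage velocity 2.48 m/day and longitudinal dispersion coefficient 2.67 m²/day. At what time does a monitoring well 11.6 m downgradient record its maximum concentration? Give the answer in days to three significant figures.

For the 1D instantaneous-source solution, setting ∂C/∂t = 0 at fixed x gives v²t² + 2Dt − x² = 0, so t = (√(D² + v²x²) − D)/v².
√(D² + v²x²) = √(2.67² + 2.48² × 11.6²) = 28.89; v² = 6.1504.
t = (28.89 − 2.67)/6.1504 = 4.26 days (vs. the pure-advection estimate x/v = 4.68 d).

4.26 days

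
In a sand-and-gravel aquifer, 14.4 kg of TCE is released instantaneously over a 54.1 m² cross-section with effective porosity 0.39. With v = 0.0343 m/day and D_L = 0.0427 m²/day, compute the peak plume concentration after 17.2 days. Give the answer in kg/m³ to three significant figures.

0.225 kg/m³

The peak of an instantaneous 1D plume sits at x = vt; there the Gaussian factor is 1 and C_max = M/(n_e·A·√(4πDt)), where n_e·A is the pore area the mass is dissolved in.
√(4πDt) = √(4π × 0.0427 × 17.2) = 3.038 m, so C_max = 14.4/(0.39 × 54.1 × 3.038) = 0.225 kg/m³.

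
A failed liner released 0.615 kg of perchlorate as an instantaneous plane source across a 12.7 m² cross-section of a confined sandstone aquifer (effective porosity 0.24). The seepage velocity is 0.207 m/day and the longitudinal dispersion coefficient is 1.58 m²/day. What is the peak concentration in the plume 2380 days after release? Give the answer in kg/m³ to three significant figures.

The peak of an instantaneous 1D plume sits at x = vt; there the Gaussian factor is 1 and C_max = M/(n_e·A·√(4πDt)), where n_e·A is the pore area the mass is dissolved in.
√(4πDt) = √(4π × 1.58 × 2380) = 217.4 m, so C_max = 0.615/(0.24 × 12.7 × 217.4) = 0.000928 kg/m³.

0.000928 kg/m³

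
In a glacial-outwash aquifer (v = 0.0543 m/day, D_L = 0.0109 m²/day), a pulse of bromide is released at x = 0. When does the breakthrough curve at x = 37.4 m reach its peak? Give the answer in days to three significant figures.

For the 1D instantaneous-source solution, setting ∂C/∂t = 0 at fixed x gives v²t² + 2Dt − x² = 0, so t = (√(D² + v²x²) − D)/v².
√(D² + v²x²) = √(0.0109² + 0.0543² × 37.4²) = 2.031; v² = 0.00294849.
t = (2.031 − 0.0109)/0.00294849 = 685 days (vs. the pure-advection estimate x/v = 689 d).

685 days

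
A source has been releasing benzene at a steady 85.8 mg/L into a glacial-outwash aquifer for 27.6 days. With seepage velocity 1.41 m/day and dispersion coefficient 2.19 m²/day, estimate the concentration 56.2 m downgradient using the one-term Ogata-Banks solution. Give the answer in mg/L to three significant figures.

4.97 mg/L

For a continuous step input, C/C₀ ≈ ½·erfc((x−vt)/(2√(Dt))).
vt = 1.41 × 27.6 = 38.916 m and 2√(Dt) = 2√(2.19 × 27.6) = 15.55 m.
Argument (x−vt)/(2√(Dt)) = (56.2 − 38.916)/15.55 = 1.112; ½·erfc(1.112) = 0.05791.
C = 85.8 × 0.05791 = 4.97 mg/L.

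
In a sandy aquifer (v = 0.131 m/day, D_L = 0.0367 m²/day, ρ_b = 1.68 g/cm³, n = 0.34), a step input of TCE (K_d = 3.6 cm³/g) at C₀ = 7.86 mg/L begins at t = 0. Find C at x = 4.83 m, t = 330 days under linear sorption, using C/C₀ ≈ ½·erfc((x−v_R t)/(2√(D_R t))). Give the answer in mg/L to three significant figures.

0.102 mg/L

Retardation factor R = 1 + ρ_b·K_d/n = 1 + 1.68 × 3.6/0.34 = 18.79.
Sorption retards both mechanisms: v_R = v/R = 0.006972 m/day, D_R = D/R = 0.001953 m²/day.
v_R·t = 0.006972 × 330 = 2.30076 m; 2√(D_R t) = 1.606 m; argument = (4.83 − 2.30076)/1.606 = 1.575.
C = C₀ × ½·erfc(1.575) = 7.86 × 0.01296 = 0.102 mg/L.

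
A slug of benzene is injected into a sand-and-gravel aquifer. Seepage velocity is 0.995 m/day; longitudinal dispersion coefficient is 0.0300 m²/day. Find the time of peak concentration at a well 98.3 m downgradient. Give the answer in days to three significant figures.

For the 1D instantaneous-source solution, setting ∂C/∂t = 0 at fixed x gives v²t² + 2Dt − x² = 0, so t = (√(D² + v²x²) − D)/v².
√(D² + v²x²) = √(0.0300² + 0.995² × 98.3²) = 97.81; v² = 0.990025.
t = (97.81 − 0.0300)/0.990025 = 98.8 days (vs. the pure-advection estimate x/v = 98.8 d).

98.8 days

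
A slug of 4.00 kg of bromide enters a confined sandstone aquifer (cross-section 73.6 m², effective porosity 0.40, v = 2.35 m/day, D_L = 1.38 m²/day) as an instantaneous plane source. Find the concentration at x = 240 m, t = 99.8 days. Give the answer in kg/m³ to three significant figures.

For an instantaneous plane source, C(x,t) = M/(n_e·A·√(4πDt)) · exp(−(x−vt)²/(4Dt)), with n_e·A the pore (flow) area.
Plume center vt = 2.35 × 99.8 = 234.53 m, so the well at 240 m is 5.47 m downgradient of the peak.
√(4πDt) = 41.60 m, giving peak height M/(n_e·A·√(4πDt)) = 4.00/(0.40 × 73.6 × 41.60) = 0.003266 kg/m³.
(x−vt)²/(4Dt) = (5.47)²/(4 × 1.38 × 99.8) = 0.05431; exp(−0.05431) = 0.9471.
C = 0.003266 × 0.9471 = 0.00309 kg/m³.

0.00309 kg/m³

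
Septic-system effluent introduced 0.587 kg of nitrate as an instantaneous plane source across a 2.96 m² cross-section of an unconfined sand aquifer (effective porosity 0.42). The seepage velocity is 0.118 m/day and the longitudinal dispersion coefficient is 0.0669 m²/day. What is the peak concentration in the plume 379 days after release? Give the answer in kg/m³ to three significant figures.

0.0265 kg/m³

The peak of an instantaneous 1D plume sits at x = vt; there the Gaussian factor is 1 and C_max = M/(n_e·A·√(4πDt)), where n_e·A is the pore area the mass is dissolved in.
√(4πDt) = √(4π × 0.0669 × 379) = 17.85 m, so C_max = 0.587/(0.42 × 2.96 × 17.85) = 0.0265 kg/m³.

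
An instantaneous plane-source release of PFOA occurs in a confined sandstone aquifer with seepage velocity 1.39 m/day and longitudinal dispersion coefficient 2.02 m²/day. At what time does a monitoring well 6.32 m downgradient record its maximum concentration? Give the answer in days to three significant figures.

For the 1D instantaneous-source solution, setting ∂C/∂t = 0 at fixed x gives v²t² + 2Dt − x² = 0, so t = (√(D² + v²x²) − D)/v².
√(D² + v²x²) = √(2.02² + 1.39² × 6.32²) = 9.014; v² = 1.9321.
t = (9.014 − 2.02)/1.9321 = 3.62 days (vs. the pure-advection estimate x/v = 4.55 d).

3.62 days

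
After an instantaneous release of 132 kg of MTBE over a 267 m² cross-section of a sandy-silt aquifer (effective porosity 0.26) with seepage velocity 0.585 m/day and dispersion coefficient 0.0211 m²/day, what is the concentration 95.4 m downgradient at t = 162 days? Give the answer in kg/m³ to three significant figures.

For an instantaneous plane source, C(x,t) = M/(n_e·A·√(4πDt)) · exp(−(x−vt)²/(4Dt)), with n_e·A the pore (flow) area.
Plume center vt = 0.585 × 162 = 94.77 m, so the well at 95.4 m is 0.63 m downgradient of the peak.
√(4πDt) = 6.554 m, giving peak height M/(n_e·A·√(4πDt)) = 132/(0.26 × 267 × 6.554) = 0.2901 kg/m³.
(x−vt)²/(4Dt) = (0.63)²/(4 × 0.0211 × 162) = 0.02903; exp(−0.02903) = 0.9714.
C = 0.2901 × 0.9714 = 0.282 kg/m³.

0.282 kg/m³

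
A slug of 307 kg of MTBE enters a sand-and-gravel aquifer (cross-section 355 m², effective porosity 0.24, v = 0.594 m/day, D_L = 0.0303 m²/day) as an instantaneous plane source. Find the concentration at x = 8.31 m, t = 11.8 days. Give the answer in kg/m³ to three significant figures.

For an instantaneous plane source, C(x,t) = M/(n_e·A·√(4πDt)) · exp(−(x−vt)²/(4Dt)), with n_e·A the pore (flow) area.
Plume center vt = 0.594 × 11.8 = 7.0092 m, so the well at 8.31 m is 1.3008 m downgradient of the peak.
√(4πDt) = 2.120 m, giving peak height M/(n_e·A·√(4πDt)) = 307/(0.24 × 355 × 2.120) = 1.700 kg/m³.
(x−vt)²/(4Dt) = (1.3008)²/(4 × 0.0303 × 11.8) = 1.183; exp(−1.183) = 0.3064.
C = 1.700 × 0.3064 = 0.521 kg/m³.

0.521 kg/m³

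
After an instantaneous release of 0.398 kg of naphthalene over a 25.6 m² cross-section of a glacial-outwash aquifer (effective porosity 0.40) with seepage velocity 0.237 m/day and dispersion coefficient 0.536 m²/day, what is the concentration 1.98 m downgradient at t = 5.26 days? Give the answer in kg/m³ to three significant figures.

0.00623 kg/m³

For an instantaneous plane source, C(x,t) = M/(n_e·A·√(4πDt)) · exp(−(x−vt)²/(4Dt)), with n_e·A the pore (flow) area.
Plume center vt = 0.237 × 5.26 = 1.24662 m, so the well at 1.98 m is 0.73338 m downgradient of the peak.
√(4πDt) = 5.952 m, giving peak height M/(n_e·A·√(4πDt)) = 0.398/(0.40 × 25.6 × 5.952) = 0.006530 kg/m³.
(x−vt)²/(4Dt) = (0.73338)²/(4 × 0.536 × 5.26) = 0.04769; exp(−0.04769) = 0.9534.
C = 0.006530 × 0.9534 = 0.00623 kg/m³.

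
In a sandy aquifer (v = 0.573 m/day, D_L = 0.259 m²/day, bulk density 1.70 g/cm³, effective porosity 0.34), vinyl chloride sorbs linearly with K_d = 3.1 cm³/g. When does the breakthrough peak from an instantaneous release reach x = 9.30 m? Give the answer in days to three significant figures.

Retardation factor R = 1 + ρ_b·K_d/n = 1 + 1.70 × 3.1/0.34 = 16.50.
Sorption retards both mechanisms: v_R = v/R = 0.03473 m/day, D_R = D/R = 0.01570 m²/day.
Peak time from v_R²t² + 2D_R t − x² = 0: t = (√(D_R² + v_R²x²) − D_R)/v_R².
√(D_R² + v_R²x²) = √(0.01570² + 0.03473² × 9.30²) = 0.3234; v_R² = 0.001206.
t = (0.3234 − 0.01570)/0.001206 = 255 days.

255 days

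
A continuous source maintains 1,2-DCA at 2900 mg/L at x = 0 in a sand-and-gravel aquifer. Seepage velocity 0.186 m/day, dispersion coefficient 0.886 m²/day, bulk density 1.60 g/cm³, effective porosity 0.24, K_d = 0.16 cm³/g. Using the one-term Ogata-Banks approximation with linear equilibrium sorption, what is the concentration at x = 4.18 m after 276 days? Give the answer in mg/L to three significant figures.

2640 mg/L

Retardation factor R = 1 + ρ_b·K_d/n = 1 + 1.60 × 0.16/0.24 = 2.067.
Sorption retards both mechanisms: v_R = v/R = 0.08999 m/day, D_R = D/R = 0.4286 m²/day.
v_R·t = 0.08999 × 276 = 24.83724 m; 2√(D_R t) = 21.75 m; argument = (4.18 − 24.83724)/21.75 = -0.9498.
C = C₀ × ½·erfc(-0.9498) = 2900 × 0.9104 = 2640 mg/L.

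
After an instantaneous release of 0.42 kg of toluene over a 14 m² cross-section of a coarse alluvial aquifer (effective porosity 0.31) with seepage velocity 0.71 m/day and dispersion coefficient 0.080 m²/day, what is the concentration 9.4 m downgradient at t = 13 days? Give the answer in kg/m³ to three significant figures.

0.0266 kg/m³

For an instantaneous plane source, C(x,t) = M/(n_e·A·√(4πDt)) · exp(−(x−vt)²/(4Dt)), with n_e·A the pore (flow) area.
Plume center vt = 0.71 × 13 = 9.23 m, so the well at 9.4 m is 0.17 m downgradient of the peak.
√(4πDt) = 3.615 m, giving peak height M/(n_e·A·√(4πDt)) = 0.42/(0.31 × 14 × 3.615) = 0.02677 kg/m³.
(x−vt)²/(4Dt) = (0.17)²/(4 × 0.080 × 13) = 0.006947; exp(−0.006947) = 0.9931.
C = 0.02677 × 0.9931 = 0.0266 kg/m³.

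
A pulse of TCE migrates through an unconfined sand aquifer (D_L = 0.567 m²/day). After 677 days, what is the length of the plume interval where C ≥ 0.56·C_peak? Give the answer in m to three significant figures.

The plume is Gaussian with σ = √(2Dt) = √(2 × 0.567 × 677) = 27.71 m.
C/C_peak = exp(−Δx²/(2σ²)) = 0.56 ⇒ Δx = σ·√(−2 ln 0.56) = 27.71 × 1.077 = 29.84 m.
Width = 2Δx = 59.7 m.

59.7 m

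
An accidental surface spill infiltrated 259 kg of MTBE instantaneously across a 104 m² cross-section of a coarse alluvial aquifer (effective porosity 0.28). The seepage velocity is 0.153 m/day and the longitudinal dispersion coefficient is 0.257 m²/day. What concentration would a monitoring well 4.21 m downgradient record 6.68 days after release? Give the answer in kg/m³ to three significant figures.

For an instantaneous plane source, C(x,t) = M/(n_e·A·√(4πDt)) · exp(−(x−vt)²/(4Dt)), with n_e·A the pore (flow) area.
Plume center vt = 0.153 × 6.68 = 1.02204 m, so the well at 4.21 m is 3.18796 m downgradient of the peak.
√(4πDt) = 4.645 m, giving peak height M/(n_e·A·√(4πDt)) = 259/(0.28 × 104 × 4.645) = 1.915 kg/m³.
(x−vt)²/(4Dt) = (3.18796)²/(4 × 0.257 × 6.68) = 1.480; exp(−1.480) = 0.2276.
C = 1.915 × 0.2276 = 0.436 kg/m³.

0.436 kg/m³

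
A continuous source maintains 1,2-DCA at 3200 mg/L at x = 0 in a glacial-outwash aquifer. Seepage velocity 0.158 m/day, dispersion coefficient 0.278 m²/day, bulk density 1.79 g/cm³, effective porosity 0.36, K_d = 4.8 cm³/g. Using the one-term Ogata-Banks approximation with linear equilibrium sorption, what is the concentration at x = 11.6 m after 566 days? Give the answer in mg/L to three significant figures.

39.1 mg/L

Retardation factor R = 1 + ρ_b·K_d/n = 1 + 1.79 × 4.8/0.36 = 24.87.
Sorption retards both mechanisms: v_R = v/R = 0.006353 m/day, D_R = D/R = 0.01118 m²/day.
v_R·t = 0.006353 × 566 = 3.595798 m; 2√(D_R t) = 5.031 m; argument = (11.6 − 3.595798)/5.031 = 1.591.
C = C₀ × ½·erfc(1.591) = 3200 × 0.01222 = 39.1 mg/L.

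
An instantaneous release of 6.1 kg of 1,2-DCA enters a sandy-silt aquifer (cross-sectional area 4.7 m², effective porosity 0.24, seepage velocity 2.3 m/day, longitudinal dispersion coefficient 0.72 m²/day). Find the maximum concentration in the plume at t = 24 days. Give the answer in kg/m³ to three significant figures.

0.367 kg/m³

The peak of an instantaneous 1D plume sits at x = vt; there the Gaussian factor is 1 and C_max = M/(n_e·A·√(4πDt)), where n_e·A is the pore area the mass is dissolved in.
√(4πDt) = √(4π × 0.72 × 24) = 14.74 m, so C_max = 6.1/(0.24 × 4.7 × 14.74) = 0.367 kg/m³.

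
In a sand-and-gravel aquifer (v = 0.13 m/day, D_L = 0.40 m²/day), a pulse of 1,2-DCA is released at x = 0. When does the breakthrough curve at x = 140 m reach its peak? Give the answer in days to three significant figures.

1050 days

For the 1D instantaneous-source solution, setting ∂C/∂t = 0 at fixed x gives v²t² + 2Dt − x² = 0, so t = (√(D² + v²x²) − D)/v².
√(D² + v²x²) = √(0.40² + 0.13² × 140²) = 18.20; v² = 0.0169.
t = (18.20 − 0.40)/0.0169 = 1050 days (vs. the pure-advection estimate x/v = 1080 d).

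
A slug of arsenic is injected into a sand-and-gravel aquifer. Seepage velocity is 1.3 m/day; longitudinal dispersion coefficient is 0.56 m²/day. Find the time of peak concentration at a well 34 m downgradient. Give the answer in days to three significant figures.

25.8 days

For the 1D instantaneous-source solution, setting ∂C/∂t = 0 at fixed x gives v²t² + 2Dt − x² = 0, so t = (√(D² + v²x²) − D)/v².
√(D² + v²x²) = √(0.56² + 1.3² × 34²) = 44.20; v² = 1.69.
t = (44.20 − 0.56)/1.69 = 25.8 days (vs. the pure-advection estimate x/v = 26.2 d).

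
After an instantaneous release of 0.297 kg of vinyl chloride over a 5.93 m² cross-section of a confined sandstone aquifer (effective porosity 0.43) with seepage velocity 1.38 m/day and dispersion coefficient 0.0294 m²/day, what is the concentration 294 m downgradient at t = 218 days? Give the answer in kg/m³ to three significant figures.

For an instantaneous plane source, C(x,t) = M/(n_e·A·√(4πDt)) · exp(−(x−vt)²/(4Dt)), with n_e·A the pore (flow) area.
Plume center vt = 1.38 × 218 = 300.84 m, so the well at 294 m is 6.84 m upgradient of the peak.
√(4πDt) = 8.974 m, giving peak height M/(n_e·A·√(4πDt)) = 0.297/(0.43 × 5.93 × 8.974) = 0.01298 kg/m³.
(x−vt)²/(4Dt) = (-6.84)²/(4 × 0.0294 × 218) = 1.825; exp(−1.825) = 0.1612.
C = 0.01298 × 0.1612 = 0.00209 kg/m³.

0.00209 kg/m³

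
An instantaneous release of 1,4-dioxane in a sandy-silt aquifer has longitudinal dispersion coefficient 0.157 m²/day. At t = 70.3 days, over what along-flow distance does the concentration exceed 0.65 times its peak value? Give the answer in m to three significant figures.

The plume is Gaussian with σ = √(2Dt) = √(2 × 0.157 × 70.3) = 4.698 m.
C/C_peak = exp(−Δx²/(2σ²)) = 0.65 ⇒ Δx = σ·√(−2 ln 0.65) = 4.698 × 0.9282 = 4.361 m.
Width = 2Δx = 8.72 m.

8.72 m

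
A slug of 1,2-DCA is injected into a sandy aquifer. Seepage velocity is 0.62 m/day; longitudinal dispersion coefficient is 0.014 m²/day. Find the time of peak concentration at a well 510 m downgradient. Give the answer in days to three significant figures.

For the 1D instantaneous-source solution, setting ∂C/∂t = 0 at fixed x gives v²t² + 2Dt − x² = 0, so t = (√(D² + v²x²) − D)/v².
√(D² + v²x²) = √(0.014² + 0.62² × 510²) = 316.2; v² = 0.3844.
t = (316.2 − 0.014)/0.3844 = 823 days (vs. the pure-advection estimate x/v = 823 d).

823 days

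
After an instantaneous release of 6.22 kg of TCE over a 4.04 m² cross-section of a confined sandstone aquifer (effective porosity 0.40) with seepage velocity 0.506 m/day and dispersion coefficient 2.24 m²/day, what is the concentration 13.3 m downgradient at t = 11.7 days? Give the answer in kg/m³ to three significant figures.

For an instantaneous plane source, C(x,t) = M/(n_e·A·√(4πDt)) · exp(−(x−vt)²/(4Dt)), with n_e·A the pore (flow) area.
Plume center vt = 0.506 × 11.7 = 5.9202 m, so the well at 13.3 m is 7.3798 m downgradient of the peak.
√(4πDt) = 18.15 m, giving peak height M/(n_e·A·√(4πDt)) = 6.22/(0.40 × 4.04 × 18.15) = 0.2121 kg/m³.
(x−vt)²/(4Dt) = (7.3798)²/(4 × 2.24 × 11.7) = 0.5195; exp(−0.5195) = 0.5948.
C = 0.2121 × 0.5948 = 0.126 kg/m³.

0.126 kg/m³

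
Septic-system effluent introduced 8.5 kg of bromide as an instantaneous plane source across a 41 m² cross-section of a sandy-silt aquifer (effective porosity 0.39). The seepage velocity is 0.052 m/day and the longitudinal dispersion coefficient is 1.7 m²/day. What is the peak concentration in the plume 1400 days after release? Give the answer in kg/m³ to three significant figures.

0.00307 kg/m³

The peak of an instantaneous 1D plume sits at x = vt; there the Gaussian factor is 1 and C_max = M/(n_e·A·√(4πDt)), where n_e·A is the pore area the mass is dissolved in.
√(4πDt) = √(4π × 1.7 × 1400) = 172.9 m, so C_max = 8.5/(0.39 × 41 × 172.9) = 0.00307 kg/m³.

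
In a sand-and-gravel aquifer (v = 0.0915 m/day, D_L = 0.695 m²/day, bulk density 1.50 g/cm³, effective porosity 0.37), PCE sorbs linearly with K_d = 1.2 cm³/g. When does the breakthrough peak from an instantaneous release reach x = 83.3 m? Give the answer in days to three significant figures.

Retardation factor R = 1 + ρ_b·K_d/n = 1 + 1.50 × 1.2/0.37 = 5.865.
Sorption retards both mechanisms: v_R = v/R = 0.01560 m/day, D_R = D/R = 0.1185 m²/day.
Peak time from v_R²t² + 2D_R t − x² = 0: t = (√(D_R² + v_R²x²) − D_R)/v_R².
√(D_R² + v_R²x²) = √(0.1185² + 0.01560² × 83.3²) = 1.305; v_R² = 0.0002434.
t = (1.305 − 0.1185)/0.0002434 = 4870 days.

4870 days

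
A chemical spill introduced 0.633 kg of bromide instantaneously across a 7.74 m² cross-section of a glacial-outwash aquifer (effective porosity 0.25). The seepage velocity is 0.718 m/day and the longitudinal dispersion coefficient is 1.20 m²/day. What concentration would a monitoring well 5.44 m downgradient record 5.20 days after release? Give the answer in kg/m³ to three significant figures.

For an instantaneous plane source, C(x,t) = M/(n_e·A·√(4πDt)) · exp(−(x−vt)²/(4Dt)), with n_e·A the pore (flow) area.
Plume center vt = 0.718 × 5.20 = 3.7336 m, so the well at 5.44 m is 1.7064 m downgradient of the peak.
√(4πDt) = 8.855 m, giving peak height M/(n_e·A·√(4πDt)) = 0.633/(0.25 × 7.74 × 8.855) = 0.03694 kg/m³.
(x−vt)²/(4Dt) = (1.7064)²/(4 × 1.20 × 5.20) = 0.1167; exp(−0.1167) = 0.8899.
C = 0.03694 × 0.8899 = 0.0329 kg/m³.

0.0329 kg/m³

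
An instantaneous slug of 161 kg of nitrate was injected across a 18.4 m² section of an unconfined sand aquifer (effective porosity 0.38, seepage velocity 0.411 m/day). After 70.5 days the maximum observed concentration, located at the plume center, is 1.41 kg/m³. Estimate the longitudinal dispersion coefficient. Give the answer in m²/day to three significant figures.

0.301 m²/day

At the plume center C_max = M/(n_e·A·√(4πDt)), so D = M²/(4πt·(n_e·A·C_max)²).
n_e·A·C_max = 0.38 × 18.4 × 1.41 = 9.859 kg/m.
D = 161²/(4π × 70.5 × 9.859²) = 0.301 m²/day.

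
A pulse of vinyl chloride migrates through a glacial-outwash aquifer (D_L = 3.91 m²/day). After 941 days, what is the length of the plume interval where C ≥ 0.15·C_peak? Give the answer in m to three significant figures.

334 m

The plume is Gaussian with σ = √(2Dt) = √(2 × 3.91 × 941) = 85.78 m.
C/C_peak = exp(−Δx²/(2σ²)) = 0.15 ⇒ Δx = σ·√(−2 ln 0.15) = 85.78 × 1.948 = 167.1 m.
Width = 2Δx = 334 m.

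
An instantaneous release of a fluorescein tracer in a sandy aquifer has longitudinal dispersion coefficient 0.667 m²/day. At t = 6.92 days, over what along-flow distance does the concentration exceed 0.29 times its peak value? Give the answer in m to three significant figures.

The plume is Gaussian with σ = √(2Dt) = √(2 × 0.667 × 6.92) = 3.038 m.
C/C_peak = exp(−Δx²/(2σ²)) = 0.29 ⇒ Δx = σ·√(−2 ln 0.29) = 3.038 × 1.573 = 4.779 m.
Width = 2Δx = 9.56 m.

9.56 m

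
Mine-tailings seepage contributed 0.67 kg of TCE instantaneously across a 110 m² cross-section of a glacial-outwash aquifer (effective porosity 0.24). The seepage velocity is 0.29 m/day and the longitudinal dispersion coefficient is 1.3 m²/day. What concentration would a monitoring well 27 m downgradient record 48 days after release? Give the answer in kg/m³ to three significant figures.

For an instantaneous plane source, C(x,t) = M/(n_e·A·√(4πDt)) · exp(−(x−vt)²/(4Dt)), with n_e·A the pore (flow) area.
Plume center vt = 0.29 × 48 = 13.92 m, so the well at 27 m is 13.08 m downgradient of the peak.
√(4πDt) = 28.00 m, giving peak height M/(n_e·A·√(4πDt)) = 0.67/(0.24 × 110 × 28.00) = 0.0009064 kg/m³.
(x−vt)²/(4Dt) = (13.08)²/(4 × 1.3 × 48) = 0.6854; exp(−0.6854) = 0.5039.
C = 0.0009064 × 0.5039 = 0.000457 kg/m³.

0.000457 kg/m³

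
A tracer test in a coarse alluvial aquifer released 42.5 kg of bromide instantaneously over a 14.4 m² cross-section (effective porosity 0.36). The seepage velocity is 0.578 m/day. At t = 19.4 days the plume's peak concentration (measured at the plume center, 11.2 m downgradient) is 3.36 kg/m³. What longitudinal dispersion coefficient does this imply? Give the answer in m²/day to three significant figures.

At the plume center C_max = M/(n_e·A·√(4πDt)), so D = M²/(4πt·(n_e·A·C_max)²).
n_e·A·C_max = 0.36 × 14.4 × 3.36 = 17.42 kg/m.
D = 42.5²/(4π × 19.4 × 17.42²) = 0.0244 m²/day.

0.0244 m²/day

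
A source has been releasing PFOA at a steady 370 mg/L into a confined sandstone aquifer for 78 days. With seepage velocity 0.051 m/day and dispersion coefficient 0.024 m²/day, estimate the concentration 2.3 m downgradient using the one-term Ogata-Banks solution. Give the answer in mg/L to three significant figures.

299 mg/L

For a continuous step input, C/C₀ ≈ ½·erfc((x−vt)/(2√(Dt))).
vt = 0.051 × 78 = 3.978 m and 2√(Dt) = 2√(0.024 × 78) = 2.736 m.
Argument (x−vt)/(2√(Dt)) = (2.3 − 3.978)/2.736 = -0.6133; ½·erfc(-0.6133) = 0.8071.
C = 370 × 0.8071 = 299 mg/L.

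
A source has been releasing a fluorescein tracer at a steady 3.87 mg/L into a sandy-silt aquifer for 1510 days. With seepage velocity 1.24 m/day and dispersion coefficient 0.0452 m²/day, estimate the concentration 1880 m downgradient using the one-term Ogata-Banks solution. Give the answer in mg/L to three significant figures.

0.997 mg/L

For a continuous step input, C/C₀ ≈ ½·erfc((x−vt)/(2√(Dt))).
vt = 1.24 × 1510 = 1872.4 m and 2√(Dt) = 2√(0.0452 × 1510) = 16.52 m.
Argument (x−vt)/(2√(Dt)) = (1880 − 1872.4)/16.52 = 0.4600; ½·erfc(0.4600) = 0.2577.
C = 3.87 × 0.2577 = 0.997 mg/L.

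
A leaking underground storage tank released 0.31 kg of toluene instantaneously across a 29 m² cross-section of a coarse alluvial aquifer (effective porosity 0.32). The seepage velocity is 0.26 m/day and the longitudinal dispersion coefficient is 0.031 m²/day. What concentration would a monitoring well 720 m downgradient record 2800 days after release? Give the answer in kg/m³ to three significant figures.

0.000841 kg/m³

For an instantaneous plane source, C(x,t) = M/(n_e·A·√(4πDt)) · exp(−(x−vt)²/(4Dt)), with n_e·A the pore (flow) area.
Plume center vt = 0.26 × 2800 = 728 m, so the well at 720 m is 8 m upgradient of the peak.
√(4πDt) = 33.03 m, giving peak height M/(n_e·A·√(4πDt)) = 0.31/(0.32 × 29 × 33.03) = 0.001011 kg/m³.
(x−vt)²/(4Dt) = (-8)²/(4 × 0.031 × 2800) = 0.1843; exp(−0.1843) = 0.8317.
C = 0.001011 × 0.8317 = 0.000841 kg/m³.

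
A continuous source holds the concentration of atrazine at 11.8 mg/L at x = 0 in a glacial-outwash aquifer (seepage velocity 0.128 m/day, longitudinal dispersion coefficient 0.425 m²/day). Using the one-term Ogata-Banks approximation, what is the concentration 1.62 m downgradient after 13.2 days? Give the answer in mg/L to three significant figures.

6.00 mg/L

For a continuous step input, C/C₀ ≈ ½·erfc((x−vt)/(2√(Dt))).
vt = 0.128 × 13.2 = 1.6896 m and 2√(Dt) = 2√(0.425 × 13.2) = 4.737 m.
Argument (x−vt)/(2√(Dt)) = (1.62 − 1.6896)/4.737 = -0.01469; ½·erfc(-0.01469) = 0.5083.
C = 11.8 × 0.5083 = 6.00 mg/L.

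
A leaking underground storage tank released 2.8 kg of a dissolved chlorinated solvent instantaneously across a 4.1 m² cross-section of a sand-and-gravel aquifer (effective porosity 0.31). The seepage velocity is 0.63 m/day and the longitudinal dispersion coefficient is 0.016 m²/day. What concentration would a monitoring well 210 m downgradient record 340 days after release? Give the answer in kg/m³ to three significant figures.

For an instantaneous plane source, C(x,t) = M/(n_e·A·√(4πDt)) · exp(−(x−vt)²/(4Dt)), with n_e·A the pore (flow) area.
Plume center vt = 0.63 × 340 = 214.2 m, so the well at 210 m is 4.2 m upgradient of the peak.
√(4πDt) = 8.268 m, giving peak height M/(n_e·A·√(4πDt)) = 2.8/(0.31 × 4.1 × 8.268) = 0.2664 kg/m³.
(x−vt)²/(4Dt) = (-4.2)²/(4 × 0.016 × 340) = 0.8107; exp(−0.8107) = 0.4445.
C = 0.2664 × 0.4445 = 0.118 kg/m³.

0.118 kg/m³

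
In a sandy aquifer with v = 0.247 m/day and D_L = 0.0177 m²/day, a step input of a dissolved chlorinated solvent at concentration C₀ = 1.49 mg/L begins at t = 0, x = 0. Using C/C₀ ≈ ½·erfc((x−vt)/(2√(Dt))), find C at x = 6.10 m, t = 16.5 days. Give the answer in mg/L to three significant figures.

0.00602 mg/L

For a continuous step input, C/C₀ ≈ ½·erfc((x−vt)/(2√(Dt))).
vt = 0.247 × 16.5 = 4.0755 m and 2√(Dt) = 2√(0.0177 × 16.5) = 1.081 m.
Argument (x−vt)/(2√(Dt)) = (6.10 − 4.0755)/1.081 = 1.873; ½·erfc(1.873) = 0.004039.
C = 1.49 × 0.004039 = 0.00602 mg/L.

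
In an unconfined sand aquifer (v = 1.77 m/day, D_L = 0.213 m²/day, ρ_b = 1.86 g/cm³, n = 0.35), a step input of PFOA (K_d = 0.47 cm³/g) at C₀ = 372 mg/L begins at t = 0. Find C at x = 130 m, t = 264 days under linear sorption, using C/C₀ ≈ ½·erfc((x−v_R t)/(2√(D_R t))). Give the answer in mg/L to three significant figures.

Retardation factor R = 1 + ρ_b·K_d/n = 1 + 1.86 × 0.47/0.35 = 3.498.
Sorption retards both mechanisms: v_R = v/R = 0.5060 m/day, D_R = D/R = 0.06089 m²/day.
v_R·t = 0.5060 × 264 = 133.584 m; 2√(D_R t) = 8.019 m; argument = (130 − 133.584)/8.019 = -0.4469.
C = C₀ × ½·erfc(-0.4469) = 372 × 0.7363 = 274 mg/L.

274 mg/L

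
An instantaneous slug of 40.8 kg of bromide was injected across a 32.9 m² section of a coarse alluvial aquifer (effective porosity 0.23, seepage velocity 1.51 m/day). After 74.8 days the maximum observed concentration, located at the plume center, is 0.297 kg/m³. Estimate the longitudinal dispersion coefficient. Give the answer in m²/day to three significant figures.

0.351 m²/day

At the plume center C_max = M/(n_e·A·√(4πDt)), so D = M²/(4πt·(n_e·A·C_max)²).
n_e·A·C_max = 0.23 × 32.9 × 0.297 = 2.247 kg/m.
D = 40.8²/(4π × 74.8 × 2.247²) = 0.351 m²/day.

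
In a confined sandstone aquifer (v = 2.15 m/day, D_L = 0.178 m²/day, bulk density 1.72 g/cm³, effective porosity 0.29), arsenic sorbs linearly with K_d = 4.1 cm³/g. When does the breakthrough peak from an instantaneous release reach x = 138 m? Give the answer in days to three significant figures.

Retardation factor R = 1 + ρ_b·K_d/n = 1 + 1.72 × 4.1/0.29 = 25.32.
Sorption retards both mechanisms: v_R = v/R = 0.08491 m/day, D_R = D/R = 0.007030 m²/day.
Peak time from v_R²t² + 2D_R t − x² = 0: t = (√(D_R² + v_R²x²) − D_R)/v_R².
√(D_R² + v_R²x²) = √(0.007030² + 0.08491² × 138²) = 11.72; v_R² = 0.007210.
t = (11.72 − 0.007030)/0.007210 = 1620 days.

1620 days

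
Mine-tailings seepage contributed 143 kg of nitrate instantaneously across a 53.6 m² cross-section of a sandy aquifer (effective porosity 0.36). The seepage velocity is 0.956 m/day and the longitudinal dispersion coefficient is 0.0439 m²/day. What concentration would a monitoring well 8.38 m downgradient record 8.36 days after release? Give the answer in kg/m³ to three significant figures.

3.11 kg/m³

For an instantaneous plane source, C(x,t) = M/(n_e·A·√(4πDt)) · exp(−(x−vt)²/(4Dt)), with n_e·A the pore (flow) area.
Plume center vt = 0.956 × 8.36 = 7.99216 m, so the well at 8.38 m is 0.38784 m downgradient of the peak.
√(4πDt) = 2.148 m, giving peak height M/(n_e·A·√(4πDt)) = 143/(0.36 × 53.6 × 2.148) = 3.450 kg/m³.
(x−vt)²/(4Dt) = (0.38784)²/(4 × 0.0439 × 8.36) = 0.1025; exp(−0.1025) = 0.9026.
C = 3.450 × 0.9026 = 3.11 kg/m³.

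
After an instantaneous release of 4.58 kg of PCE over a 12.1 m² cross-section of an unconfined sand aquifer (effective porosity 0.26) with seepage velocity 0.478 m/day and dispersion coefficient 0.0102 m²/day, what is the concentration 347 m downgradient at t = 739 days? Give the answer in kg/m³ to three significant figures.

For an instantaneous plane source, C(x,t) = M/(n_e·A·√(4πDt)) · exp(−(x−vt)²/(4Dt)), with n_e·A the pore (flow) area.
Plume center vt = 0.478 × 739 = 353.242 m, so the well at 347 m is 6.242 m upgradient of the peak.
√(4πDt) = 9.733 m, giving peak height M/(n_e·A·√(4πDt)) = 4.58/(0.26 × 12.1 × 9.733) = 0.1496 kg/m³.
(x−vt)²/(4Dt) = (-6.242)²/(4 × 0.0102 × 739) = 1.292; exp(−1.292) = 0.2747.
C = 0.1496 × 0.2747 = 0.0411 kg/m³.

0.0411 kg/m³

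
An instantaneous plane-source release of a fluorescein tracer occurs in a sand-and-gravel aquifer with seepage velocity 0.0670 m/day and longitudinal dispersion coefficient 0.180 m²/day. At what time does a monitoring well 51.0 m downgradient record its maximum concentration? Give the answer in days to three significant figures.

722 days

For the 1D instantaneous-source solution, setting ∂C/∂t = 0 at fixed x gives v²t² + 2Dt − x² = 0, so t = (√(D² + v²x²) − D)/v².
√(D² + v²x²) = √(0.180² + 0.0670² × 51.0²) = 3.422; v² = 0.004489.
t = (3.422 − 0.180)/0.004489 = 722 days (vs. the pure-advection estimate x/v = 761 d).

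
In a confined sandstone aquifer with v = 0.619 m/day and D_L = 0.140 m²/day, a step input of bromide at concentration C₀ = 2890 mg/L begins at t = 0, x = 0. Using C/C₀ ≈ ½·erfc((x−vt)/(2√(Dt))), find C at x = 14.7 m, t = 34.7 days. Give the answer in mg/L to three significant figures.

2850 mg/L

For a continuous step input, C/C₀ ≈ ½·erfc((x−vt)/(2√(Dt))).
vt = 0.619 × 34.7 = 21.4793 m and 2√(Dt) = 2√(0.140 × 34.7) = 4.408 m.
Argument (x−vt)/(2√(Dt)) = (14.7 − 21.4793)/4.408 = -1.538; ½·erfc(-1.538) = 0.9852.
C = 2890 × 0.9852 = 2850 mg/L.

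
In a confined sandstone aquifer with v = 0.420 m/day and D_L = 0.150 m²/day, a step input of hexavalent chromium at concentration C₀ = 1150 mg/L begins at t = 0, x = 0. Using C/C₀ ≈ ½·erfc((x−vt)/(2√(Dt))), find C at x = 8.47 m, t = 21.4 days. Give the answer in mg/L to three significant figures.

For a continuous step input, C/C₀ ≈ ½·erfc((x−vt)/(2√(Dt))).
vt = 0.420 × 21.4 = 8.988 m and 2√(Dt) = 2√(0.150 × 21.4) = 3.583 m.
Argument (x−vt)/(2√(Dt)) = (8.47 − 8.988)/3.583 = -0.1446; ½·erfc(-0.1446) = 0.5810.
C = 1150 × 0.5810 = 668 mg/L.

668 mg/L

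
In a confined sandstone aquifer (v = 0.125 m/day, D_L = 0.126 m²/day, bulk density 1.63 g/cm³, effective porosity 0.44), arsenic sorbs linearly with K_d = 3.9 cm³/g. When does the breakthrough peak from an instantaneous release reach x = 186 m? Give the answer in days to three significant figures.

Retardation factor R = 1 + ρ_b·K_d/n = 1 + 1.63 × 3.9/0.44 = 15.45.
Sorption retards both mechanisms: v_R = v/R = 0.008091 m/day, D_R = D/R = 0.008155 m²/day.
Peak time from v_R²t² + 2D_R t − x² = 0: t = (√(D_R² + v_R²x²) − D_R)/v_R².
√(D_R² + v_R²x²) = √(0.008155² + 0.008091² × 186²) = 1.505; v_R² = 6.546e-05.
t = (1.505 − 0.008155)/6.546e-05 = 22900 days.

22900 days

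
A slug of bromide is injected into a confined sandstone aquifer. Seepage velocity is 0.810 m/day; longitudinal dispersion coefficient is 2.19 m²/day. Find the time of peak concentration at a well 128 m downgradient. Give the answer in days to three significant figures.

155 days

For the 1D instantaneous-source solution, setting ∂C/∂t = 0 at fixed x gives v²t² + 2Dt − x² = 0, so t = (√(D² + v²x²) − D)/v².
√(D² + v²x²) = √(2.19² + 0.810² × 128²) = 103.7; v² = 0.6561.
t = (103.7 − 2.19)/0.6561 = 155 days (vs. the pure-advection estimate x/v = 158 d).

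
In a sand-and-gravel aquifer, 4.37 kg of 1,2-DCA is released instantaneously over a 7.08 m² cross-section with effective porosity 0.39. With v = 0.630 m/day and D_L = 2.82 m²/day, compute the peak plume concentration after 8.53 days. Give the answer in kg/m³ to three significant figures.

The peak of an instantaneous 1D plume sits at x = vt; there the Gaussian factor is 1 and C_max = M/(n_e·A·√(4πDt)), where n_e·A is the pore area the mass is dissolved in.
√(4πDt) = √(4π × 2.82 × 8.53) = 17.39 m, so C_max = 4.37/(0.39 × 7.08 × 17.39) = 0.0910 kg/m³.

0.0910 kg/m³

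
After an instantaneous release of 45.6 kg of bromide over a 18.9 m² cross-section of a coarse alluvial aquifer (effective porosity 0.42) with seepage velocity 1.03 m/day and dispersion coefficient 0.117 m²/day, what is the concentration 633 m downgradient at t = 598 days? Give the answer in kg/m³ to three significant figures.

For an instantaneous plane source, C(x,t) = M/(n_e·A·√(4πDt)) · exp(−(x−vt)²/(4Dt)), with n_e·A the pore (flow) area.
Plume center vt = 1.03 × 598 = 615.94 m, so the well at 633 m is 17.06 m downgradient of the peak.
√(4πDt) = 29.65 m, giving peak height M/(n_e·A·√(4πDt)) = 45.6/(0.42 × 18.9 × 29.65) = 0.1937 kg/m³.
(x−vt)²/(4Dt) = (17.06)²/(4 × 0.117 × 598) = 1.040; exp(−1.040) = 0.3535.
C = 0.1937 × 0.3535 = 0.0685 kg/m³.

0.0685 kg/m³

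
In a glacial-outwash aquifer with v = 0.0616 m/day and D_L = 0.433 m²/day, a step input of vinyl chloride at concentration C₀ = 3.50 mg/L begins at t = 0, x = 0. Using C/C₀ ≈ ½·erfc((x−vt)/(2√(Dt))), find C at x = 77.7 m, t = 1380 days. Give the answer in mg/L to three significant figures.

For a continuous step input, C/C₀ ≈ ½·erfc((x−vt)/(2√(Dt))).
vt = 0.0616 × 1380 = 85.008 m and 2√(Dt) = 2√(0.433 × 1380) = 48.89 m.
Argument (x−vt)/(2√(Dt)) = (77.7 − 85.008)/48.89 = -0.1495; ½·erfc(-0.1495) = 0.5837.
C = 3.50 × 0.5837 = 2.04 mg/L.

2.04 mg/L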